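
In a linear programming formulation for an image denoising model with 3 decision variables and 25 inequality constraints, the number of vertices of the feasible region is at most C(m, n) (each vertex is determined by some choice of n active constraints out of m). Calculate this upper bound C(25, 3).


Each vertex corresponds to some choice of n active constraints out of m, so the number of vertices is at most C(m, n) = m! / (n!(m-n)!).
m = 25, n = 3
Numerator: 25 * 24 * 23
Denominator: 3! = 6
C(25, 3) = 2300


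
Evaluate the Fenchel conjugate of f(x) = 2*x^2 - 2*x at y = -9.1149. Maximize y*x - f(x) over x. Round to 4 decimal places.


f*(y) = sup_x {y*x - a*x^2 - b*x} = sup_x {(y-b)*x - a*x^2}
FOC: (y - b) - 2a*x = 0 => x* = (y - b)/(2a)
x* = (-9.1149 + 2)/(2*2) = -1.7787
f*(-9.1149) = (y-b)^2/(4a) = (-9.1149 + 2)^2/(4*2)
= 50.6218/8 = 6.3277


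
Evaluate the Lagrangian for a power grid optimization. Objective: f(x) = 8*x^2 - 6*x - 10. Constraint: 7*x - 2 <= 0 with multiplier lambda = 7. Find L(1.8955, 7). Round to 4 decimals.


Step 1: Evaluate f(x).
f(1.8955) = 8*1.8955^2 - 6*1.8955 - 10 = 7.3704
Step 2: Evaluate g(x).
g(1.8955) = 7*1.8955 - 2 = 11.2685
Step 3: Compute Lagrangian.
L = 7.3704 + 7*11.2685 = 86.2499


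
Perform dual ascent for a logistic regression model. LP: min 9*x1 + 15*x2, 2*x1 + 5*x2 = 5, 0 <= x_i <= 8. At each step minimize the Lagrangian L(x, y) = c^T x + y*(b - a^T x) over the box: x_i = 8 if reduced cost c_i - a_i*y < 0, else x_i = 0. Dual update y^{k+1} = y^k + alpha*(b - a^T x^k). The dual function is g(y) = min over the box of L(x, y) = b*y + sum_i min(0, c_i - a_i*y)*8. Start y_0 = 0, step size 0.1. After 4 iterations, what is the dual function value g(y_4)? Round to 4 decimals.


Dual ascent for LP: min 9*x1 + 15*x2, 2*x1 + 5*x2 = 5, 0 <= x_i <= 8
Step 1: y^k = 0.0, reduced costs: (9.0, 15.0)
  x^k = (0.0, 0.0), subgradient = b - a^T x = 5.0
  y^{k+1} = 0.0 + 0.1*5.0 = 0.5
Step 2: y^k = 0.5, reduced costs: (8.0, 12.5)
  x^k = (0.0, 0.0), subgradient = b - a^T x = 5.0
  y^{k+1} = 0.5 + 0.1*5.0 = 1.0
Step 3: y^k = 1.0, reduced costs: (7.0, 10.0)
  x^k = (0.0, 0.0), subgradient = b - a^T x = 5.0
  y^{k+1} = 1.0 + 0.1*5.0 = 1.5
Step 4: y^k = 1.5, reduced costs: (6.0, 7.5)
  x^k = (0.0, 0.0), subgradient = b - a^T x = 5.0
  y^{k+1} = 1.5 + 0.1*5.0 = 2.0
Dual objective at y_4 = 2.0: reduced costs (5.0, 5.0), box minimizer x = (0.0, 0.0)
g(y_4) = b*y + (c1 - a1*y)*x1 + (c2 - a2*y)*x2 = 5*2.0 + 5.0*0.0 + 5.0*0.0 = 10.0 + 0.0 + 0.0 = 10.0


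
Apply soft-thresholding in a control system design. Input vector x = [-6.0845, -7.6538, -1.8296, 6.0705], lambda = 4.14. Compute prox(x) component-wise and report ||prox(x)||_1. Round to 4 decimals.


Soft-thresholding with lambda = 4.14:
prox(-6.0845) = sign(-6.0845)*max(|-6.0845| - 4.14, 0) = -1.9445
prox(-7.6538) = sign(-7.6538)*max(|-7.6538| - 4.14, 0) = -3.5138
prox(-1.8296) = sign(-1.8296)*max(|-1.8296| - 4.14, 0) = 0.0
prox(6.0705) = sign(6.0705)*max(|6.0705| - 4.14, 0) = 1.9305
prox(x) = [-1.9445, -3.5138, 0.0, 1.9305]
||prox(x)||_1 = 1.9445 + 3.5138 + 0.0 + 1.9305 = 7.3888


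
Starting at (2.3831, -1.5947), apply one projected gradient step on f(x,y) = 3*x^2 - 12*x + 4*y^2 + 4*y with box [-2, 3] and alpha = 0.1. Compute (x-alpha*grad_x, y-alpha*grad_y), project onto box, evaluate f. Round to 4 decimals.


Step 1: Compute gradient at (2.3831, -1.5947).
grad_x = 2*3*2.3831 - 12 = 2.2986
grad_y = 2*4*-1.5947 + 4 = -8.7576
Step 2: Gradient step.
x_raw = 2.3831 - 0.1*2.2986 = 2.1532
y_raw = -1.5947 - 0.1*-8.7576 = -0.7189
Step 3: Project onto [-2, 3].
x_proj = clip(2.1532) = 2.1532
y_proj = clip(-0.7189) = -0.7189
Step 4: Evaluate f.
f(2.1532, -0.7189) = -12.7378


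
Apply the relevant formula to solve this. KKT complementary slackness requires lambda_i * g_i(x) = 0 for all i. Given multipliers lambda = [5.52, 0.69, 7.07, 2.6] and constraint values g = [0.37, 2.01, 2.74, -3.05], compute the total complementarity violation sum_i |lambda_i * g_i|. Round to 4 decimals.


KKT complementary slackness check:
lambda_1 * g_1 = 5.52 * 0.37 = 2.0424
lambda_2 * g_2 = 0.69 * 2.01 = 1.3869
lambda_3 * g_3 = 7.07 * 2.74 = 19.3718
lambda_4 * g_4 = 2.6 * -3.05 = -7.93
Total violation = 2.0424 + 1.3869 + 19.3718 + 7.93 = 30.7311


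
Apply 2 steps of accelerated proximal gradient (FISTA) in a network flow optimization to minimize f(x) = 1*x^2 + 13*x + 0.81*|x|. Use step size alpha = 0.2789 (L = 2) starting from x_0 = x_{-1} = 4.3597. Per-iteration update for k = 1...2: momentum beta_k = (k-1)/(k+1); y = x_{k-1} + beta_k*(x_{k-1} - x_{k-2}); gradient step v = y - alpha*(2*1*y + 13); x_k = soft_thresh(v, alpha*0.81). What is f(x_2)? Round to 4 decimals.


FISTA on f(x) = 1*x^2 + 13*x + 0.81*|x|
L = 2, alpha = 0.2789
Iteration 1: beta = 0.0, y = 4.3597 + 0.0*(4.3597 - 4.3597) = 4.3597
  grad(y) = 21.7194, v = y - alpha*grad = -1.6978
  prox(v) = soft_thresh(-1.6978, 0.2259) = -1.4719
Iteration 2: beta = 0.3333, y = -1.4719 + 0.3333*(-1.4719 - 4.3597) = -3.4158
  grad(y) = 6.1684, v = y - alpha*grad = -5.1362
  prox(v) = soft_thresh(-5.1362, 0.2259) = -4.9103
f(x_2) = 1*(-4.9103)^2 + 13*(-4.9103) + 0.81*|-4.9103| = -35.7454


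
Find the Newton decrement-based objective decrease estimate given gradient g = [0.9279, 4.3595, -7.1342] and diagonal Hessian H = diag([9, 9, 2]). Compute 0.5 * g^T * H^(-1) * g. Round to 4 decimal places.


Step 1: H is diagonal, so H^(-1) * g = [0.1031, 0.4844, -3.5671].
Step 2: g^T H^(-1) g = sum_i g_i^2 / H_ii
  = (0.9279)^2/9 + (4.3595)^2/9 + (-7.1342)^2/2
  = 0.0957 + 2.1117 + 25.4484 = 27.6558
Step 3: Objective decrease = 0.5 * g^T H^(-1) g = 13.8279


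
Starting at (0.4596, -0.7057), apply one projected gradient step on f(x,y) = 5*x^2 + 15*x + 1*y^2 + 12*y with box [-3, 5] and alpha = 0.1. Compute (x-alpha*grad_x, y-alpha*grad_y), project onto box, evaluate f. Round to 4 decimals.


Step 1: Compute gradient at (0.4596, -0.7057).
grad_x = 2*5*0.4596 + 15 = 19.596
grad_y = 2*1*-0.7057 + 12 = 10.5886
Step 2: Gradient step.
x_raw = 0.4596 - 0.1*19.596 = -1.5
y_raw = -0.7057 - 0.1*10.5886 = -1.7646
Step 3: Project onto [-3, 5].
x_proj = clip(-1.5) = -1.5
y_proj = clip(-1.7646) = -1.7646
Step 4: Evaluate f.
f(-1.5, -1.7646) = -29.311


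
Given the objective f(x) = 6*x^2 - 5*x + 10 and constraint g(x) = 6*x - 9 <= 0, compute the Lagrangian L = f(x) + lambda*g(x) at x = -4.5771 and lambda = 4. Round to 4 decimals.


Step 1: Evaluate f(x).
f(-4.5771) = 6*(-4.5771)^2 - 5*(-4.5771) + 10 = 158.5846
Step 2: Evaluate g(x).
g(-4.5771) = 6*-4.5771 - 9 = -36.4626
Step 3: Compute Lagrangian.
L = 158.5846 + 4*-36.4626 = 12.7342


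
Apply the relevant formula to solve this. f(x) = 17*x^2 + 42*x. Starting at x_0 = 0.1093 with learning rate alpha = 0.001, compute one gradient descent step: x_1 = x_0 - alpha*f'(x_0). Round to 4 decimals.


We compute the gradient at x_0 and apply the update.
f'(x) = 34*x + 42
f'(0.1093) = 34*0.1093 + 42 = 45.7162
x_1 = 0.1093 - 0.001*45.7162 = 0.0636


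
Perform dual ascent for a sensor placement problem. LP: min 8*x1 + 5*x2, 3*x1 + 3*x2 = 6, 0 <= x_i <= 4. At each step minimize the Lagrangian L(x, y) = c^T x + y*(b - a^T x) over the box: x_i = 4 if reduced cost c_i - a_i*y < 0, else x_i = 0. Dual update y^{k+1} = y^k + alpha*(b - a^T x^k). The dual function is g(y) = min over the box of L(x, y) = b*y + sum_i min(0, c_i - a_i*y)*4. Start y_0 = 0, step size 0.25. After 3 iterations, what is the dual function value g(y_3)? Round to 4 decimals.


Dual ascent for LP: min 8*x1 + 5*x2, 3*x1 + 3*x2 = 6, 0 <= x_i <= 4
Step 1: y^k = 0.0, reduced costs: (8.0, 5.0)
  x^k = (0.0, 0.0), subgradient = b - a^T x = 6.0
  y^{k+1} = 0.0 + 0.25*6.0 = 1.5
Step 2: y^k = 1.5, reduced costs: (3.5, 0.5)
  x^k = (0.0, 0.0), subgradient = b - a^T x = 6.0
  y^{k+1} = 1.5 + 0.25*6.0 = 3.0
Step 3: y^k = 3.0, reduced costs: (-1.0, -4.0)
  x^k = (4.0, 4.0), subgradient = b - a^T x = -18.0
  y^{k+1} = 3.0 + 0.25*-18.0 = -1.5
Dual objective at y_3 = -1.5: reduced costs (12.5, 9.5), box minimizer x = (0.0, 0.0)
g(y_3) = b*y + (c1 - a1*y)*x1 + (c2 - a2*y)*x2 = 6*(-1.5) + 12.5*0.0 + 9.5*0.0 = -9.0 + 0.0 + 0.0 = -9.0


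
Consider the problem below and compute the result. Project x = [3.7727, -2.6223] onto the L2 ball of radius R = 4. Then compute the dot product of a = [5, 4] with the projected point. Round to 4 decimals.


Step 1: Compute ||x|| (intermediates to 6 decimals).
||x|| = sqrt(3.7727^2 + (-2.6223)^2) = 4.594532
Step 2: Project.
Since ||x|| > R, scale = R/||x|| = 4/4.594532 = 0.8706, proj(x) = scale * x
proj(x) = [3.284513, -2.282974]
Step 3: Dot product.
a^T * proj(x) = 5*3.284513 + 4*(-2.282974) = 7.2907


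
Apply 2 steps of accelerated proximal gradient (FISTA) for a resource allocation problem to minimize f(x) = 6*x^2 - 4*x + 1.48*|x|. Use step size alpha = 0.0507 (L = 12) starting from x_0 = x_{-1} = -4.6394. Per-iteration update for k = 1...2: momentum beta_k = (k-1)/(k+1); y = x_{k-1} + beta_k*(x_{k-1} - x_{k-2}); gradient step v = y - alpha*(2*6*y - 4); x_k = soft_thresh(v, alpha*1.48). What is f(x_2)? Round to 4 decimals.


FISTA on f(x) = 6*x^2 - 4*x + 1.48*|x|
L = 12, alpha = 0.0507
Iteration 1: beta = 0.0, y = -4.6394 + 0.0*(-4.6394 + 4.6394) = -4.6394
  grad(y) = -59.6728, v = y - alpha*grad = -1.614
  prox(v) = soft_thresh(-1.614, 0.075) = -1.539
Iteration 2: beta = 0.3333, y = -1.539 + 0.3333*(-1.539 + 4.6394) = -0.5055
  grad(y) = -10.0656, v = y - alpha*grad = 0.0049
  prox(v) = soft_thresh(0.0049, 0.075) = 0.0
f(x_2) = 6*0.0^2 - 4*0.0 + 1.48*|0.0| = 0.0


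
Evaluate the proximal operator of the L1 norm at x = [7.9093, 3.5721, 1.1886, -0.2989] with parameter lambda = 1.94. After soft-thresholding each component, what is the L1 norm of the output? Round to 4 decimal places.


Soft-thresholding with lambda = 1.94:
prox(7.9093) = sign(7.9093)*max(|7.9093| - 1.94, 0) = 5.9693
prox(3.5721) = sign(3.5721)*max(|3.5721| - 1.94, 0) = 1.6321
prox(1.1886) = sign(1.1886)*max(|1.1886| - 1.94, 0) = 0.0
prox(-0.2989) = sign(-0.2989)*max(|-0.2989| - 1.94, 0) = 0.0
prox(x) = [5.9693, 1.6321, 0.0, 0.0]
||prox(x)||_1 = 5.9693 + 1.6321 + 0.0 + 0.0 = 7.6014


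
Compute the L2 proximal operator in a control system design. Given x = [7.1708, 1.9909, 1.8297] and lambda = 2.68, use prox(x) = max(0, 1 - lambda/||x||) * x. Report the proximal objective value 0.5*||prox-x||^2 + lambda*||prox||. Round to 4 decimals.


Step 1: Compute ||x||.
||x|| = 7.6637
Step 2: Compute scaling factor.
scale = max(0, 1 - 2.68/7.6637) = 0.6503
Step 3: prox(x) = [4.6632, 1.2947, 1.1899]
||prox(x)|| = 4.9837
Step 4: Proximal objective.
0.5*||prox-x||^2 = 3.5912
lambda*||prox|| = 13.3563
Total = 16.9474


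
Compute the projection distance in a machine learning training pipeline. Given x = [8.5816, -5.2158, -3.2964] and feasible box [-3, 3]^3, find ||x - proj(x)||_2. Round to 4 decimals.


Project each component onto [-3, 3].
clip(8.5816) = 3.0, clip(-5.2158) = -3.0, clip(-3.2964) = -3.0
Projection = [3.0, -3.0, -3.0]
Squared diffs: [31.1543, 4.9098, 0.0879]
Distance = sqrt(36.152) = 6.0126


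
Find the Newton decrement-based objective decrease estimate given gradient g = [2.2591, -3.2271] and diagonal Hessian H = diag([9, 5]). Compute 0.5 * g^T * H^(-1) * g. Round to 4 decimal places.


Step 1: H is diagonal, so H^(-1) * g = [0.251, -0.6454].
Step 2: g^T H^(-1) g = sum_i g_i^2 / H_ii
  = (2.2591)^2/9 + (-3.2271)^2/5
  = 0.5671 + 2.0828 = 2.6499
Step 3: Objective decrease = 0.5 * g^T H^(-1) g = 1.3249


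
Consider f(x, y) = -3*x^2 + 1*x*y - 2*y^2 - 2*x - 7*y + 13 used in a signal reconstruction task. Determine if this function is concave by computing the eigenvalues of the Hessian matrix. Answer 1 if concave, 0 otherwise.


The Hessian of f(x,y) = -3*x^2 + 1*x*y - 2*y^2 - 2*x - 7*y + 13 is:
H = [[-6, 1], [1, -4]]
Trace = -6 - 4 = -10
Determinant = -6*-4 - (1)^2 = 23
Discriminant = (-10)^2 - 4*23 = 8.0
Eigenvalues: lambda_1 = -6.4142, lambda_2 = -3.5858
The function is concave.

1


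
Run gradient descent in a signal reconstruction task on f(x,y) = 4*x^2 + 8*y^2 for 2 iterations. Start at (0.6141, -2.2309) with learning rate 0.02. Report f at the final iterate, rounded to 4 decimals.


Gradient descent on f(x,y) = 4*x^2 + 8*y^2.
Starting point: (0.6141, -2.2309), alpha = 0.02
Step 1: grad_x = 2*4*0.6141 = 4.9128, grad_y = 2*8*-2.2309 = -35.6944
  x_1 = 0.6141 - 0.02*4.9128 = 0.5158
  y_1 = -2.2309 - 0.02*-35.6944 = -1.517
Step 2: grad_x = 2*4*0.5158 = 4.1268, grad_y = 2*8*-1.517 = -24.2722
  x_2 = 0.5158 - 0.02*4.1268 = 0.4333
  y_2 = -1.517 - 0.02*-24.2722 = -1.0316
f(0.4333, -1.0316) = 4*0.4333^2 + 8*(-1.0316)^2 = 9.2641


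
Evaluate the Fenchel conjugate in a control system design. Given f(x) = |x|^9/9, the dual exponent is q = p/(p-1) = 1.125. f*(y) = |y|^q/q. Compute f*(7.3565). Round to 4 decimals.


The conjugate exponent q satisfies 1/p + 1/q = 1.
p = 9, so q = 9/(9 - 1) = 1.125
|y|^q = 7.3565^1.125 = 9.4407
f*(7.3565) = 9.4407 / 1.125 = 8.3918


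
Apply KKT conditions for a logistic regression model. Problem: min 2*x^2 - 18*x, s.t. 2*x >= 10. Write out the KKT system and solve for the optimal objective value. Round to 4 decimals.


Step 1: Try lambda = 0 (constraint inactive).
x_unc = 18/(2*2) = 4.5
Check: 2*4.5 = 9.0 < 10 -- violated!
Step 2: Constraint must be active: 2*x = 10
x* = 10/2 = 5.0
lambda = (2*2*5.0 - 18)/2 = 1.0
Step 3: Compute optimal value.
f(x*) = 2*5.0^2 - 18*5.0 = -40.0


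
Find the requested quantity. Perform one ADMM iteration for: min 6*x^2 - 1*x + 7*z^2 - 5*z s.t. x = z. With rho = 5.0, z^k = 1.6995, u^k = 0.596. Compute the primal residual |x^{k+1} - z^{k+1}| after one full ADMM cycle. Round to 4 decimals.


ADMM iteration with rho = 5.0, z^k = 1.6995, u^k = 0.596
Step 1: x-update.
Minimize 6*x^2 - 1*x + (5.0/2)*(x - 1.6995 + 0.596)^2
FOC: (2*6 + 5.0)*x = 1 + 5.0*(1.6995 - 0.596)
x^{k+1} = 0.3834
Step 2: z-update.
Minimize 7*z^2 - 5*z + (5.0/2)*(0.3834 - z + 0.596)^2
FOC: (2*7 + 5.0)*z = 5 + 5.0*(0.3834 + 0.596)
z^{k+1} = 0.5209
Step 3: u-update.
u^{k+1} = 0.596 + 0.3834 - 0.5209 = 0.4585
Step 4: Primal residual = |0.3834 - 0.5209| = 0.1375


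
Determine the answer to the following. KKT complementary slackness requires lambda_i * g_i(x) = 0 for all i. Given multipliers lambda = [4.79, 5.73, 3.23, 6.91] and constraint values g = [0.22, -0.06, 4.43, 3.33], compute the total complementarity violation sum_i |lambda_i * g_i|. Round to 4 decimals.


KKT complementary slackness check:
lambda_1 * g_1 = 4.79 * 0.22 = 1.0538
lambda_2 * g_2 = 5.73 * -0.06 = -0.3438
lambda_3 * g_3 = 3.23 * 4.43 = 14.3089
lambda_4 * g_4 = 6.91 * 3.33 = 23.0103
Total violation = 1.0538 + 0.3438 + 14.3089 + 23.0103 = 38.7168


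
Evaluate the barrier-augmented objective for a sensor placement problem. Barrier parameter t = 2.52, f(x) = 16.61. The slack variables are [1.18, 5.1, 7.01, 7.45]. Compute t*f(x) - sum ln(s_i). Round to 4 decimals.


Step 1: Compute log-barrier.
ln values: [0.1655, 1.6292, 1.9473, 2.0082]
phi = -(0.1655 + 1.6292 + 1.9473 + 2.0082) = -5.7503
Step 2: Compute augmented objective.
t*f(x) = 2.52*16.61 = 41.8572
Total = 41.8572 - 5.7503 = 36.1069


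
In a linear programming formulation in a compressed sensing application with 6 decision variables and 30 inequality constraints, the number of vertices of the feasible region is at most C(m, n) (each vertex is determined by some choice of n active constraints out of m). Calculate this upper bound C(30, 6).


Each vertex corresponds to some choice of n active constraints out of m, so the number of vertices is at most C(m, n) = m! / (n!(m-n)!).
m = 30, n = 6
Numerator: 30 * 29 * 28 * 27 * 26 * 25
Denominator: 6! = 720
C(30, 6) = 593775


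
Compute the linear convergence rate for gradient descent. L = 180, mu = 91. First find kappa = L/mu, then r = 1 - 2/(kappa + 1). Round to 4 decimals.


Step 1: Compute the condition number.
kappa = L/mu = 180/91 = 1.978
Step 2: Compute the convergence rate.
r = 1 - 2/(kappa + 1) = 1 - 2*mu/(L + mu) = (L - mu)/(L + mu) = 89/271 = 0.3284


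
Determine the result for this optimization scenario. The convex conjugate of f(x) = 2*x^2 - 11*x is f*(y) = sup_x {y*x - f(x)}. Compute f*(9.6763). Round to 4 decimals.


f*(y) = sup_x {y*x - a*x^2 - b*x} = sup_x {(y-b)*x - a*x^2}
FOC: (y - b) - 2a*x = 0 => x* = (y - b)/(2a)
x* = (9.6763 + 11)/(2*2) = 5.1691
f*(9.6763) = (y-b)^2/(4a) = (9.6763 + 11)^2/(4*2)
= 427.5094/8 = 53.4387


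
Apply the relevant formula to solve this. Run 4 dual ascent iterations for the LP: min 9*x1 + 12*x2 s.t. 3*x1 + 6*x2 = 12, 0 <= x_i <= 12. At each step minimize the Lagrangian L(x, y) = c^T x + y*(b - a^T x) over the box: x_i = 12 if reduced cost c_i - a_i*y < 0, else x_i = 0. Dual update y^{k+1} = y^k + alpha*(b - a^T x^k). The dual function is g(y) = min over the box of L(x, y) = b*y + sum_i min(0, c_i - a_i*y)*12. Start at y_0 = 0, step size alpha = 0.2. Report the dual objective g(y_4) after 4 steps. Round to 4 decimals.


Dual ascent for LP: min 9*x1 + 12*x2, 3*x1 + 6*x2 = 12, 0 <= x_i <= 12
Step 1: y^k = 0.0, reduced costs: (9.0, 12.0)
  x^k = (0.0, 0.0), subgradient = b - a^T x = 12.0
  y^{k+1} = 0.0 + 0.2*12.0 = 2.4
Step 2: y^k = 2.4, reduced costs: (1.8, -2.4)
  x^k = (0.0, 12.0), subgradient = b - a^T x = -60.0
  y^{k+1} = 2.4 + 0.2*-60.0 = -9.6
Step 3: y^k = -9.6, reduced costs: (37.8, 69.6)
  x^k = (0.0, 0.0), subgradient = b - a^T x = 12.0
  y^{k+1} = -9.6 + 0.2*12.0 = -7.2
Step 4: y^k = -7.2, reduced costs: (30.6, 55.2)
  x^k = (0.0, 0.0), subgradient = b - a^T x = 12.0
  y^{k+1} = -7.2 + 0.2*12.0 = -4.8
Dual objective at y_4 = -4.8: reduced costs (23.4, 40.8), box minimizer x = (0.0, 0.0)
g(y_4) = b*y + (c1 - a1*y)*x1 + (c2 - a2*y)*x2 = 12*(-4.8) + 23.4*0.0 + 40.8*0.0 = -57.6 + 0.0 + 0.0 = -57.6


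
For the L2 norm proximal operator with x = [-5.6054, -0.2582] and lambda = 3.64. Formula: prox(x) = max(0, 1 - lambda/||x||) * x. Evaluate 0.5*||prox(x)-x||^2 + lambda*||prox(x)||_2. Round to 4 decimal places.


Step 1: Compute ||x||.
||x|| = 5.6113
Step 2: Compute scaling factor.
scale = max(0, 1 - 3.64/5.6113) = 0.3513
Step 3: prox(x) = [-1.9693, -0.0907]
||prox(x)|| = 1.9713
Step 4: Proximal objective.
0.5*||prox-x||^2 = 6.6248
lambda*||prox|| = 7.1755
Total = 13.8005


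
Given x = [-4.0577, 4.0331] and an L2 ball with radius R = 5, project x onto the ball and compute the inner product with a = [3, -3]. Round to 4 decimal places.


Step 1: Compute ||x|| (intermediates to 6 decimals).
||x|| = sqrt((-4.0577)^2 + 4.0331^2) = 5.721086
Step 2: Project.
Since ||x|| > R, scale = R/||x|| = 5/5.721086 = 0.87396, proj(x) = scale * x
proj(x) = [-3.546267, 3.524768]
Step 3: Dot product.
a^T * proj(x) = 3*(-3.546267) - 3*3.524768 = -21.2131


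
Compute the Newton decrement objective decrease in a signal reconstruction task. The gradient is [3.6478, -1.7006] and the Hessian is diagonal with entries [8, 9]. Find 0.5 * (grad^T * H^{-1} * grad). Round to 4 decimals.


Step 1: H is diagonal, so H^(-1) * g = [0.456, -0.189].
Step 2: g^T H^(-1) g = sum_i g_i^2 / H_ii
  = (3.6478)^2/8 + (-1.7006)^2/9
  = 1.6633 + 0.3213 = 1.9846
Step 3: Objective decrease = 0.5 * g^T H^(-1) g = 0.9923


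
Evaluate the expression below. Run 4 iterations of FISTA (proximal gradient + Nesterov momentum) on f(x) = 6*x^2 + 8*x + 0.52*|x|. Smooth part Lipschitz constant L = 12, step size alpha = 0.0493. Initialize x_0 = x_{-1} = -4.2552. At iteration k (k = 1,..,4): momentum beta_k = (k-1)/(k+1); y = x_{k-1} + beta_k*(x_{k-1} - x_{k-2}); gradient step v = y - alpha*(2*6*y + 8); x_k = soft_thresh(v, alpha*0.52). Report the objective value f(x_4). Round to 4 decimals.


FISTA on f(x) = 6*x^2 + 8*x + 0.52*|x|
L = 12, alpha = 0.0493
Iteration 1: beta = 0.0, y = -4.2552 + 0.0*(-4.2552 + 4.2552) = -4.2552
  grad(y) = -43.0624, v = y - alpha*grad = -2.1322
  prox(v) = soft_thresh(-2.1322, 0.0256) = -2.1066
Iteration 2: beta = 0.3333, y = -2.1066 + 0.3333*(-2.1066 + 4.2552) = -1.3904
  grad(y) = -8.6846, v = y - alpha*grad = -0.9622
  prox(v) = soft_thresh(-0.9622, 0.0256) = -0.9366
Iteration 3: beta = 0.5, y = -0.9366 + 0.5*(-0.9366 + 2.1066) = -0.3516
  grad(y) = 3.7808, v = y - alpha*grad = -0.538
  prox(v) = soft_thresh(-0.538, 0.0256) = -0.5124
Iteration 4: beta = 0.6, y = -0.5124 + 0.6*(-0.5124 + 0.9366) = -0.2578
  grad(y) = 4.9062, v = y - alpha*grad = -0.4997
  prox(v) = soft_thresh(-0.4997, 0.0256) = -0.4741
f(x_4) = 6*(-0.4741)^2 + 8*(-0.4741) + 0.52*|-0.4741| = -2.1976


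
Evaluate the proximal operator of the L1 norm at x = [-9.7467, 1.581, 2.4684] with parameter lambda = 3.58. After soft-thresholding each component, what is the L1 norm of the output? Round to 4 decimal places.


Soft-thresholding with lambda = 3.58:
prox(-9.7467) = sign(-9.7467)*max(|-9.7467| - 3.58, 0) = -6.1667
prox(1.581) = sign(1.581)*max(|1.581| - 3.58, 0) = 0.0
prox(2.4684) = sign(2.4684)*max(|2.4684| - 3.58, 0) = 0.0
prox(x) = [-6.1667, 0.0, 0.0]
||prox(x)||_1 = 6.1667 + 0.0 + 0.0 = 6.1667


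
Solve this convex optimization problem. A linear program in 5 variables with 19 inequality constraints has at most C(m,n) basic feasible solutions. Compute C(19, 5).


Each vertex corresponds to some choice of n active constraints out of m, so the number of vertices is at most C(m, n) = m! / (n!(m-n)!).
m = 19, n = 5
Numerator: 19 * 18 * 17 * 16 * 15
Denominator: 5! = 120
C(19, 5) = 11628


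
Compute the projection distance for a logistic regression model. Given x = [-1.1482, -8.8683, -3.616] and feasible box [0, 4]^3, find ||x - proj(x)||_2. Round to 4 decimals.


Project each component onto [0, 4].
clip(-1.1482) = 0.0, clip(-8.8683) = 0.0, clip(-3.616) = 0.0
Projection = [0.0, 0.0, 0.0]
Squared diffs: [1.3184, 78.6467, 13.0755]
Distance = sqrt(93.0406) = 9.6458


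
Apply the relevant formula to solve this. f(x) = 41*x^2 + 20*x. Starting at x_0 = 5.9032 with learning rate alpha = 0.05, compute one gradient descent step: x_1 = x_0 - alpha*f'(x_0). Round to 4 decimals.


We compute the gradient at x_0 and apply the update.
f'(x) = 82*x + 20
f'(5.9032) = 82*5.9032 + 20 = 504.0624
x_1 = 5.9032 - 0.05*504.0624 = -19.2999


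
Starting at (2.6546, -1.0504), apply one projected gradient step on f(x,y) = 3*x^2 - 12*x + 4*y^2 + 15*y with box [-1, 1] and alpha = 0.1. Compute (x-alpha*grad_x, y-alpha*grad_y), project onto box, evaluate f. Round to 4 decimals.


Step 1: Compute gradient at (2.6546, -1.0504).
grad_x = 2*3*2.6546 - 12 = 3.9276
grad_y = 2*4*-1.0504 + 15 = 6.5968
Step 2: Gradient step.
x_raw = 2.6546 - 0.1*3.9276 = 2.2618
y_raw = -1.0504 - 0.1*6.5968 = -1.7101
Step 3: Project onto [-1, 1].
x_proj = clip(2.2618) = 1.0
y_proj = clip(-1.7101) = -1.0
Step 4: Evaluate f.
f(1.0, -1.0) = -20.0


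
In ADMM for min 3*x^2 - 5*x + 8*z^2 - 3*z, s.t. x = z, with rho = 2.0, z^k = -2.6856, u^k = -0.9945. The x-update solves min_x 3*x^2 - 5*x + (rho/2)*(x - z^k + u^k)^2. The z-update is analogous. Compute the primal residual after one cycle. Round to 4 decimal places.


ADMM iteration with rho = 2.0, z^k = -2.6856, u^k = -0.9945
Step 1: x-update.
Minimize 3*x^2 - 5*x + (2.0/2)*(x + 2.6856 - 0.9945)^2
FOC: (2*3 + 2.0)*x = 5 + 2.0*(-2.6856 + 0.9945)
x^{k+1} = 0.2022
Step 2: z-update.
Minimize 8*z^2 - 3*z + (2.0/2)*(0.2022 - z - 0.9945)^2
FOC: (2*8 + 2.0)*z = 3 + 2.0*(0.2022 - 0.9945)
z^{k+1} = 0.0786
Step 3: u-update.
u^{k+1} = -0.9945 + 0.2022 - 0.0786 = -0.8709
Step 4: Primal residual = |0.2022 - 0.0786| = 0.1236


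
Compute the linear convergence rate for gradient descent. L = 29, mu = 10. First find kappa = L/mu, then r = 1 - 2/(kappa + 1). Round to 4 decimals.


Step 1: Compute the condition number.
kappa = L/mu = 29/10 = 2.9
Step 2: Compute the convergence rate.
r = 1 - 2/(kappa + 1) = 1 - 2*mu/(L + mu) = (L - mu)/(L + mu) = 19/39 = 0.4872


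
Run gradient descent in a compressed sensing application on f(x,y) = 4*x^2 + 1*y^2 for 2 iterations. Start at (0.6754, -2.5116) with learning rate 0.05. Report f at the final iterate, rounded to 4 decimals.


Gradient descent on f(x,y) = 4*x^2 + 1*y^2.
Starting point: (0.6754, -2.5116), alpha = 0.05
Step 1: grad_x = 2*4*0.6754 = 5.4032, grad_y = 2*1*-2.5116 = -5.0232
  x_1 = 0.6754 - 0.05*5.4032 = 0.4052
  y_1 = -2.5116 - 0.05*-5.0232 = -2.2604
Step 2: grad_x = 2*4*0.4052 = 3.2419, grad_y = 2*1*-2.2604 = -4.5209
  x_2 = 0.4052 - 0.05*3.2419 = 0.2431
  y_2 = -2.2604 - 0.05*-4.5209 = -2.0344
f(0.2431, -2.0344) = 4*0.2431^2 + 1*(-2.0344)^2 = 4.3752


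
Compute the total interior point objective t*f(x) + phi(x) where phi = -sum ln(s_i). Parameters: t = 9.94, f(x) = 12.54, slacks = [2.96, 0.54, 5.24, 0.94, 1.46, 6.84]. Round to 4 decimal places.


Step 1: Compute log-barrier.
ln values: [1.0852, -0.6162, 1.6563, -0.0619, 0.3784, 1.9228]
phi = -(1.0852 - 0.6162 + 1.6563 - 0.0619 + 0.3784 + 1.9228) = -4.3647
Step 2: Compute augmented objective.
t*f(x) = 9.94*12.54 = 124.6476
Total = 124.6476 - 4.3647 = 120.2829


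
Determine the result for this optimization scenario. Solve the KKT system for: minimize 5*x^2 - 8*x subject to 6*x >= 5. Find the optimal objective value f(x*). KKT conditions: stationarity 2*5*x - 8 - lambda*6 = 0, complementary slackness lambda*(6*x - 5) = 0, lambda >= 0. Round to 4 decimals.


Step 1: Try lambda = 0 (constraint inactive).
x_unc = 8/(2*5) = 0.8
Check: 6*0.8 = 4.8 < 5 -- violated!
Step 2: Constraint must be active: 6*x = 5
x* = 5/6 = 0.8333 (rounded; the exact value 5/6 is used below)
lambda = (2*5*(5/6) - 8)/6 = 0.0556
Step 3: Compute optimal value.
f(x*) = 5*(5/6)^2 - 8*(5/6) = -3.1944


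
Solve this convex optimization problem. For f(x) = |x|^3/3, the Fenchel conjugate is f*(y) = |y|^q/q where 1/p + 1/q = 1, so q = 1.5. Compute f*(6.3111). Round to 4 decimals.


The conjugate exponent q satisfies 1/p + 1/q = 1.
p = 3, so q = 3/(3 - 1) = 1.5
|y|^q = 6.3111^1.5 = 15.8547
f*(6.3111) = 15.8547 / 1.5 = 10.5698


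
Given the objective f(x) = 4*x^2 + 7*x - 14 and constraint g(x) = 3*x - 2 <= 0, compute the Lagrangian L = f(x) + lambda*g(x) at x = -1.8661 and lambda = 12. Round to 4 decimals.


Step 1: Evaluate f(x).
f(-1.8661) = 4*(-1.8661)^2 + 7*(-1.8661) - 14 = -13.1334
Step 2: Evaluate g(x).
g(-1.8661) = 3*-1.8661 - 2 = -7.5983
Step 3: Compute Lagrangian.
L = -13.1334 + 12*-7.5983 = -104.313


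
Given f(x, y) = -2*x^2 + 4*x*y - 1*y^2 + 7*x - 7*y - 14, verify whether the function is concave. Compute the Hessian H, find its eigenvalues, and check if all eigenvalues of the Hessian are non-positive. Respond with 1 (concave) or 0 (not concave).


The Hessian of f(x,y) = -2*x^2 + 4*x*y - 1*y^2 + 7*x - 7*y - 14 is:
H = [[-4, 4], [4, -2]]
Trace = -4 - 2 = -6
Determinant = -4*-2 - (4)^2 = -8
Discriminant = (-6)^2 - 4*-8 = 68.0
Eigenvalues: lambda_1 = -7.1231, lambda_2 = 1.1231
The function is not concave.

0


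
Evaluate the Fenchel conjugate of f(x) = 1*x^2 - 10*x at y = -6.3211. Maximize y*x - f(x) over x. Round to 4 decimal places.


f*(y) = sup_x {y*x - a*x^2 - b*x} = sup_x {(y-b)*x - a*x^2}
FOC: (y - b) - 2a*x = 0 => x* = (y - b)/(2a)
x* = (-6.3211 + 10)/(2*1) = 1.8395
f*(-6.3211) = (y-b)^2/(4a) = (-6.3211 + 10)^2/(4*1)
= 13.5343/4 = 3.3836


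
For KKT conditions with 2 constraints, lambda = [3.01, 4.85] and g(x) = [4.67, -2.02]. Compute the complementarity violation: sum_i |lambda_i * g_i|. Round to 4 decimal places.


KKT complementary slackness check:
lambda_1 * g_1 = 3.01 * 4.67 = 14.0567
lambda_2 * g_2 = 4.85 * -2.02 = -9.797
Total violation = 14.0567 + 9.797 = 23.8537


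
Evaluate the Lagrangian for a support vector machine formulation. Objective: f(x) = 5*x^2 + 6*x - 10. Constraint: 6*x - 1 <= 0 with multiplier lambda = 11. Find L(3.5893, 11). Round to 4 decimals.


Step 1: Evaluate f(x).
f(3.5893) = 5*3.5893^2 + 6*3.5893 - 10 = 75.9512
Step 2: Evaluate g(x).
g(3.5893) = 6*3.5893 - 1 = 20.5358
Step 3: Compute Lagrangian.
L = 75.9512 + 11*20.5358 = 301.845


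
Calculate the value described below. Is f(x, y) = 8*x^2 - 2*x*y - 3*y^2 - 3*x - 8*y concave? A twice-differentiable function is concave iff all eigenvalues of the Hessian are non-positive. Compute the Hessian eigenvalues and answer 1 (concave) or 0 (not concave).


The Hessian of f(x,y) = 8*x^2 - 2*x*y - 3*y^2 - 3*x - 8*y is:
H = [[16, -2], [-2, -6]]
Trace = 16 - 6 = 10
Determinant = 16*-6 - (-2)^2 = -100
Discriminant = (10)^2 - 4*-100 = 500.0
Eigenvalues: lambda_1 = -6.1803, lambda_2 = 16.1803
The function is not concave.

0


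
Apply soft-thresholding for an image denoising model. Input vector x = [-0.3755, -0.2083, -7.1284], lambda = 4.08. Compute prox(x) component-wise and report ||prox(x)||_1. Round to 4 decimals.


Soft-thresholding with lambda = 4.08:
prox(-0.3755) = sign(-0.3755)*max(|-0.3755| - 4.08, 0) = 0.0
prox(-0.2083) = sign(-0.2083)*max(|-0.2083| - 4.08, 0) = 0.0
prox(-7.1284) = sign(-7.1284)*max(|-7.1284| - 4.08, 0) = -3.0484
prox(x) = [0.0, 0.0, -3.0484]
||prox(x)||_1 = 0.0 + 0.0 + 3.0484 = 3.0484


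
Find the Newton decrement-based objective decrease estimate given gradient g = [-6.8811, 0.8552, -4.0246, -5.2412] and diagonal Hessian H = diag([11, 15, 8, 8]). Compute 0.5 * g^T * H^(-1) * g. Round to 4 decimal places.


Step 1: H is diagonal, so H^(-1) * g = [-0.6256, 0.057, -0.5031, -0.6552].
Step 2: g^T H^(-1) g = sum_i g_i^2 / H_ii
  = (-6.8811)^2/11 + (0.8552)^2/15 + (-4.0246)^2/8 + (-5.2412)^2/8
  = 4.3045 + 0.0488 + 2.0247 + 3.4338 = 9.8117
Step 3: Objective decrease = 0.5 * g^T H^(-1) g = 4.9059


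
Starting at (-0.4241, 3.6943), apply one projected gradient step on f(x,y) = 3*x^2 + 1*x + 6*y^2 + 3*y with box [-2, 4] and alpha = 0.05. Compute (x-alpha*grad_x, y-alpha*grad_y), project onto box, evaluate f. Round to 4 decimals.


Step 1: Compute gradient at (-0.4241, 3.6943).
grad_x = 2*3*-0.4241 + 1 = -1.5446
grad_y = 2*6*3.6943 + 3 = 47.3316
Step 2: Gradient step.
x_raw = -0.4241 - 0.05*-1.5446 = -0.3469
y_raw = 3.6943 - 0.05*47.3316 = 1.3277
Step 3: Project onto [-2, 4].
x_proj = clip(-0.3469) = -0.3469
y_proj = clip(1.3277) = 1.3277
Step 4: Evaluate f.
f(-0.3469, 1.3277) = 14.5743


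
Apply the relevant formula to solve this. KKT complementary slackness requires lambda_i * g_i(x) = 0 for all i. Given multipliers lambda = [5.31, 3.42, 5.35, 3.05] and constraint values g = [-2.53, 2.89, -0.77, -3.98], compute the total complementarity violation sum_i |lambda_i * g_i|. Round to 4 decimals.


KKT complementary slackness check:
lambda_1 * g_1 = 5.31 * -2.53 = -13.4343
lambda_2 * g_2 = 3.42 * 2.89 = 9.8838
lambda_3 * g_3 = 5.35 * -0.77 = -4.1195
lambda_4 * g_4 = 3.05 * -3.98 = -12.139
Total violation = 13.4343 + 9.8838 + 4.1195 + 12.139 = 39.5766


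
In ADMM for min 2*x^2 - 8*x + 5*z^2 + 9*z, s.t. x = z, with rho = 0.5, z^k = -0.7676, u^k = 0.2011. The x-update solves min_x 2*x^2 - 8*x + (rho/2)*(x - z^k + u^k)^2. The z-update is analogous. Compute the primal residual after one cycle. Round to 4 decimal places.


ADMM iteration with rho = 0.5, z^k = -0.7676, u^k = 0.2011
Step 1: x-update.
Minimize 2*x^2 - 8*x + (0.5/2)*(x + 0.7676 + 0.2011)^2
FOC: (2*2 + 0.5)*x = 8 + 0.5*(-0.7676 - 0.2011)
x^{k+1} = 1.6701
Step 2: z-update.
Minimize 5*z^2 + 9*z + (0.5/2)*(1.6701 - z + 0.2011)^2
FOC: (2*5 + 0.5)*z = -9 + 0.5*(1.6701 + 0.2011)
z^{k+1} = -0.768
Step 3: u-update.
u^{k+1} = 0.2011 + 1.6701 + 0.768 = 2.6393
Step 4: Primal residual = |1.6701 + 0.768| = 2.4382


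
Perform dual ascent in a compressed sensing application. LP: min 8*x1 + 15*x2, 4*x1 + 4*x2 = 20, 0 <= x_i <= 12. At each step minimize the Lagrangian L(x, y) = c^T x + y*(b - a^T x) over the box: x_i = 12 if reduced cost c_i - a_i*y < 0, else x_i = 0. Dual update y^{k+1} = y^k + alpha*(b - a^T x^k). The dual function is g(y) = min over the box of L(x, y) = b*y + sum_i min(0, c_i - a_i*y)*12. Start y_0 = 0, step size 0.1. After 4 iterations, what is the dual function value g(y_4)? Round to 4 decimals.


Dual ascent for LP: min 8*x1 + 15*x2, 4*x1 + 4*x2 = 20, 0 <= x_i <= 12
Step 1: y^k = 0.0, reduced costs: (8.0, 15.0)
  x^k = (0.0, 0.0), subgradient = b - a^T x = 20.0
  y^{k+1} = 0.0 + 0.1*20.0 = 2.0
Step 2: y^k = 2.0, reduced costs: (0.0, 7.0)
  x^k = (0.0, 0.0), subgradient = b - a^T x = 20.0
  y^{k+1} = 2.0 + 0.1*20.0 = 4.0
Step 3: y^k = 4.0, reduced costs: (-8.0, -1.0)
  x^k = (12.0, 12.0), subgradient = b - a^T x = -76.0
  y^{k+1} = 4.0 + 0.1*-76.0 = -3.6
Step 4: y^k = -3.6, reduced costs: (22.4, 29.4)
  x^k = (0.0, 0.0), subgradient = b - a^T x = 20.0
  y^{k+1} = -3.6 + 0.1*20.0 = -1.6
Dual objective at y_4 = -1.6: reduced costs (14.4, 21.4), box minimizer x = (0.0, 0.0)
g(y_4) = b*y + (c1 - a1*y)*x1 + (c2 - a2*y)*x2 = 20*(-1.6) + 14.4*0.0 + 21.4*0.0 = -32.0 + 0.0 + 0.0 = -32.0


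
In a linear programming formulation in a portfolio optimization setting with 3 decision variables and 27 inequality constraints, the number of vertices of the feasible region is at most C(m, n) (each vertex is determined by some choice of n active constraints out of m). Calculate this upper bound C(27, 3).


Each vertex corresponds to some choice of n active constraints out of m, so the number of vertices is at most C(m, n) = m! / (n!(m-n)!).
m = 27, n = 3
Numerator: 27 * 26 * 25
Denominator: 3! = 6
C(27, 3) = 2925


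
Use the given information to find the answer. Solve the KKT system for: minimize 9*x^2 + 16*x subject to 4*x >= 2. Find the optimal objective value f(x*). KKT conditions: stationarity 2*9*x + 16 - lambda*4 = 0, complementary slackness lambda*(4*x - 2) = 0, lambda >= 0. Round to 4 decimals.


Step 1: Try lambda = 0 (constraint inactive).
x_unc = -16/(2*9) = -0.8889
Check: 4*-0.8889 = -3.5556 < 2 -- violated!
Step 2: Constraint must be active: 4*x = 2
x* = 2/4 = 0.5
lambda = (2*9*0.5 + 16)/4 = 6.25
Step 3: Compute optimal value.
f(x*) = 9*0.5^2 + 16*0.5 = 10.25


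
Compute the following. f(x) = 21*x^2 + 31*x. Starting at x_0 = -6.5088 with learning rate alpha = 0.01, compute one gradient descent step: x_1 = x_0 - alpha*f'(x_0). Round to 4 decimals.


We compute the gradient at x_0 and apply the update.
f'(x) = 42*x + 31
f'(-6.5088) = 42*-6.5088 + 31 = -242.3696
x_1 = -6.5088 - 0.01*-242.3696 = -4.0851


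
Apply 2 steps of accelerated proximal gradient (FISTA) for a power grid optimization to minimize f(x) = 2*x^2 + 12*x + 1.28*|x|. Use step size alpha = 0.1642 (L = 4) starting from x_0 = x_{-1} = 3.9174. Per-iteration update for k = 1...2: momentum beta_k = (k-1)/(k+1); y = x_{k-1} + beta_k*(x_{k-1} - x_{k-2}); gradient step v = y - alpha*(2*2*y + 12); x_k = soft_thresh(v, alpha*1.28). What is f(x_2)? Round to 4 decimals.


FISTA on f(x) = 2*x^2 + 12*x + 1.28*|x|
L = 4, alpha = 0.1642
Iteration 1: beta = 0.0, y = 3.9174 + 0.0*(3.9174 - 3.9174) = 3.9174
  grad(y) = 27.6696, v = y - alpha*grad = -0.6259
  prox(v) = soft_thresh(-0.6259, 0.2102) = -0.4158
Iteration 2: beta = 0.3333, y = -0.4158 + 0.3333*(-0.4158 - 3.9174) = -1.8602
  grad(y) = 4.5593, v = y - alpha*grad = -2.6088
  prox(v) = soft_thresh(-2.6088, 0.2102) = -2.3986
f(x_2) = 2*(-2.3986)^2 + 12*(-2.3986) + 1.28*|-2.3986| = -14.2065


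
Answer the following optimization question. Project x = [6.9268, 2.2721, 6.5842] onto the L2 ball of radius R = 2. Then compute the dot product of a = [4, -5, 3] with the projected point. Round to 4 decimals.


Step 1: Compute ||x|| (intermediates to 6 decimals).
||x|| = sqrt(6.9268^2 + 2.2721^2 + 6.5842^2) = 9.823171
Step 2: Project.
Since ||x|| > R, scale = R/||x|| = 2/9.823171 = 0.2036, proj(x) = scale * x
proj(x) = [1.410296, 0.4626, 1.340543]
Step 3: Dot product.
a^T * proj(x) = 4*1.410296 - 5*0.4626 + 3*1.340543 = 7.3498


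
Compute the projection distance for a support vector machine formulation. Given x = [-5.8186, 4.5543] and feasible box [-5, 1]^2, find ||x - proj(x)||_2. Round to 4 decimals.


Project each component onto [-5, 1].
clip(-5.8186) = -5.0, clip(4.5543) = 1.0
Projection = [-5.0, 1.0]
Squared diffs: [0.6701, 12.633]
Distance = sqrt(13.3031) = 3.6473


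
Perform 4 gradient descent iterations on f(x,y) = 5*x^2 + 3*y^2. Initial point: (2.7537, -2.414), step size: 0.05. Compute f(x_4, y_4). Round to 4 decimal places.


Gradient descent on f(x,y) = 5*x^2 + 3*y^2.
Starting point: (2.7537, -2.414), alpha = 0.05
Step 1: grad_x = 2*5*2.7537 = 27.537, grad_y = 2*3*-2.414 = -14.484
  x_1 = 2.7537 - 0.05*27.537 = 1.3769
  y_1 = -2.414 - 0.05*-14.484 = -1.6898
Step 2: grad_x = 2*5*1.3769 = 13.7685, grad_y = 2*3*-1.6898 = -10.1388
  x_2 = 1.3769 - 0.05*13.7685 = 0.6884
  y_2 = -1.6898 - 0.05*-10.1388 = -1.1829
Step 3: grad_x = 2*5*0.6884 = 6.8843, grad_y = 2*3*-1.1829 = -7.0972
  x_3 = 0.6884 - 0.05*6.8843 = 0.3442
  y_3 = -1.1829 - 0.05*-7.0972 = -0.828
Step 4: grad_x = 2*5*0.3442 = 3.4421, grad_y = 2*3*-0.828 = -4.968
  x_4 = 0.3442 - 0.05*3.4421 = 0.1721
  y_4 = -0.828 - 0.05*-4.968 = -0.5796
f(0.1721, -0.5796) = 5*0.1721^2 + 3*(-0.5796)^2 = 1.1559


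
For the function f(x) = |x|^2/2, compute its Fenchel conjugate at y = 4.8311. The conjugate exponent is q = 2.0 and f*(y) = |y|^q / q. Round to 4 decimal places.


The conjugate exponent q satisfies 1/p + 1/q = 1.
p = 2, so q = 2/(2 - 1) = 2.0
|y|^q = 4.8311^2.0 = 23.3395
f*(4.8311) = 23.3395 / 2.0 = 11.6698


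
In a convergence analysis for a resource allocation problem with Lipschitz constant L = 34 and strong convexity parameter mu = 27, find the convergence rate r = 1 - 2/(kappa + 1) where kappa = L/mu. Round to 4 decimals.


Step 1: Compute the condition number.
kappa = L/mu = 34/27 = 1.2593
Step 2: Compute the convergence rate.
r = 1 - 2/(kappa + 1) = 1 - 2*mu/(L + mu) = (L - mu)/(L + mu) = 7/61 = 0.1148


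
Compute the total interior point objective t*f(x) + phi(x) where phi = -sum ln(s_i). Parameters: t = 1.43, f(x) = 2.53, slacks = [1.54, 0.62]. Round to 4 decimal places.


Step 1: Compute log-barrier.
ln values: [0.4318, -0.478]
phi = -(0.4318 - 0.478) = 0.0463
Step 2: Compute augmented objective.
t*f(x) = 1.43*2.53 = 3.6179
Total = 3.6179 + 0.0463 = 3.6642


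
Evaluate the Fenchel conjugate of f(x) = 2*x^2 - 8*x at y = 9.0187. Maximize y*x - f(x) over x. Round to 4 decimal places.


f*(y) = sup_x {y*x - a*x^2 - b*x} = sup_x {(y-b)*x - a*x^2}
FOC: (y - b) - 2a*x = 0 => x* = (y - b)/(2a)
x* = (9.0187 + 8)/(2*2) = 4.2547
f*(9.0187) = (y-b)^2/(4a) = (9.0187 + 8)^2/(4*2)
= 289.6361/8 = 36.2045


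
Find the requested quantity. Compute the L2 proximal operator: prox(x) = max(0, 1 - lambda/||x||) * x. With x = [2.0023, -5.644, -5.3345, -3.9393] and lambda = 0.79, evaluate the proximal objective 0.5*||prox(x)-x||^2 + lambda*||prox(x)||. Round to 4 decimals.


Step 1: Compute ||x||.
||x|| = 8.9353
Step 2: Compute scaling factor.
scale = max(0, 1 - 0.79/8.9353) = 0.9116
Step 3: prox(x) = [1.8253, -5.145, -4.8629, -3.591]
||prox(x)|| = 8.1453
Step 4: Proximal objective.
0.5*||prox-x||^2 = 0.3121
lambda*||prox|| = 6.4348
Total = 6.7468


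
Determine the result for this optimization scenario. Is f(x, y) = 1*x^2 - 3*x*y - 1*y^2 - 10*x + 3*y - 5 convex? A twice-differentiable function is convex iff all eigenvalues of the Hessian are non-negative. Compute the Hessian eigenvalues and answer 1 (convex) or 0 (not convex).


The Hessian of f(x,y) = 1*x^2 - 3*x*y - 1*y^2 - 10*x + 3*y - 5 is:
H = [[2, -3], [-3, -2]]
Trace = 2 - 2 = 0
Determinant = 2*-2 - (-3)^2 = -13
Discriminant = (0)^2 - 4*-13 = 52.0
Eigenvalues: lambda_1 = -3.6056, lambda_2 = 3.6056
The function is not convex.

0


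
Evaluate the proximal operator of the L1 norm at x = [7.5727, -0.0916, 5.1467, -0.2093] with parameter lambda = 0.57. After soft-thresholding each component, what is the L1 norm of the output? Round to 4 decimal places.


Soft-thresholding with lambda = 0.57:
prox(7.5727) = sign(7.5727)*max(|7.5727| - 0.57, 0) = 7.0027
prox(-0.0916) = sign(-0.0916)*max(|-0.0916| - 0.57, 0) = 0.0
prox(5.1467) = sign(5.1467)*max(|5.1467| - 0.57, 0) = 4.5767
prox(-0.2093) = sign(-0.2093)*max(|-0.2093| - 0.57, 0) = 0.0
prox(x) = [7.0027, 0.0, 4.5767, 0.0]
||prox(x)||_1 = 7.0027 + 0.0 + 4.5767 + 0.0 = 11.5794


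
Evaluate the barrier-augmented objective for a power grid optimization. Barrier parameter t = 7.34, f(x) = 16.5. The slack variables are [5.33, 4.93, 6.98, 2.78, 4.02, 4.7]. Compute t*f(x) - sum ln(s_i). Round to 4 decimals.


Step 1: Compute log-barrier.
ln values: [1.6734, 1.5953, 1.943, 1.0225, 1.3913, 1.5476]
phi = -(1.6734 + 1.5953 + 1.943 + 1.0225 + 1.3913 + 1.5476) = -9.173
Step 2: Compute augmented objective.
t*f(x) = 7.34*16.5 = 121.11
Total = 121.11 - 9.173 = 111.937
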